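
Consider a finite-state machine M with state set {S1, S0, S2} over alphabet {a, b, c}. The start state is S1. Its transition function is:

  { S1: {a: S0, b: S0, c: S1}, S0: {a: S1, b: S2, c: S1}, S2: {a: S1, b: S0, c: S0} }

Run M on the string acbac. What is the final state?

S1 → S0 → S1 → S0 → S1 → S1

S1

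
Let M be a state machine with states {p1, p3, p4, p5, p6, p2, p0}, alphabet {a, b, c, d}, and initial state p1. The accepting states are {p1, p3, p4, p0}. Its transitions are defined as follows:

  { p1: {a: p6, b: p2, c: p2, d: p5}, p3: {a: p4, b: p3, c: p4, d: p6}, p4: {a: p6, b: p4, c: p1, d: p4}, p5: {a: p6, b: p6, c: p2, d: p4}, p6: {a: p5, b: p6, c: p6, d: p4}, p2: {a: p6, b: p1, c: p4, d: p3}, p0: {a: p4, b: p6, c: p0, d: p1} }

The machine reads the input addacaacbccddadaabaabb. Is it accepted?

No

p1 → p6 → p4 → p4 → p6 → p6 → p5 → p6 → p6 → p6 → p6 → p6 → p4 → p4 → p6 → p4 → p6 → p5 → p6 → p5 → p6 → p6 → p6
End state p6 is not accepting.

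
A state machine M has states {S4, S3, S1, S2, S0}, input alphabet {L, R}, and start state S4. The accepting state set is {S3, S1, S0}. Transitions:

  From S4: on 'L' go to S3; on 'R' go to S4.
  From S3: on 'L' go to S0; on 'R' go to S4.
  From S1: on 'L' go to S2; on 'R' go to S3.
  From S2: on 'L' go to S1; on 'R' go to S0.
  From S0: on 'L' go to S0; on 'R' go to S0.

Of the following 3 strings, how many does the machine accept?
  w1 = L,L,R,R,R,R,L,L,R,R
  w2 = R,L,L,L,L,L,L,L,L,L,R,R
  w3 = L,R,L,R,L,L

3

w1: S4 → S3 → S0 → S0 → S0 → S0 → S0 → S0 → S0 → S0 → S0  → end S0, accepted
w2: S4 → S4 → S3 → S0 → S0 → S0 → S0 → S0 → S0 → S0 → S0 → S0 → S0  → end S0, accepted
w3: S4 → S3 → S4 → S3 → S4 → S3 → S0  → end S0, accepted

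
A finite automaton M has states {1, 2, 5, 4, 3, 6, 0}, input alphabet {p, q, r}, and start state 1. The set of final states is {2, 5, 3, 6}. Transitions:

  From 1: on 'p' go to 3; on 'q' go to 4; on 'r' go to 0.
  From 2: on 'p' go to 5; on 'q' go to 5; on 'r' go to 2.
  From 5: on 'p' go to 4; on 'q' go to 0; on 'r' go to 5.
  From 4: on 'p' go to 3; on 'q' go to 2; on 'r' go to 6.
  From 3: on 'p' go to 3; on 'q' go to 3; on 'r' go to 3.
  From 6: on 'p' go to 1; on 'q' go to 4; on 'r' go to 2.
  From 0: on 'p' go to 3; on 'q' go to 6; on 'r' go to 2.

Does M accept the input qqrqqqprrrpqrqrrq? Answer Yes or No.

Trace: 1 -q-> 4 -q-> 2 -r-> 2 -q-> 5 -q-> 0 -q-> 6 -p-> 1 -r-> 0 -r-> 2 -r-> 2 -p-> 5 -q-> 0 -r-> 2 -q-> 5 -r-> 5 -r-> 5 -q-> 0
End state 0 is not accepting.

No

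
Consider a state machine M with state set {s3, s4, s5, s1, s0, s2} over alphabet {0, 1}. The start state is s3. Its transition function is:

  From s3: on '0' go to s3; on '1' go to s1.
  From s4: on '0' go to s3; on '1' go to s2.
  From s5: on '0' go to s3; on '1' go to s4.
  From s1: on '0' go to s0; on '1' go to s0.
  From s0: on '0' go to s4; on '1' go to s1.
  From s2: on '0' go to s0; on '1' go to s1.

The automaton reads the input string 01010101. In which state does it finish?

s1

start at s3
read '0': s3 → s3
read '1': s3 → s1
read '0': s1 → s0
read '1': s0 → s1
read '0': s1 → s0
read '1': s0 → s1
read '0': s1 → s0
read '1': s0 → s1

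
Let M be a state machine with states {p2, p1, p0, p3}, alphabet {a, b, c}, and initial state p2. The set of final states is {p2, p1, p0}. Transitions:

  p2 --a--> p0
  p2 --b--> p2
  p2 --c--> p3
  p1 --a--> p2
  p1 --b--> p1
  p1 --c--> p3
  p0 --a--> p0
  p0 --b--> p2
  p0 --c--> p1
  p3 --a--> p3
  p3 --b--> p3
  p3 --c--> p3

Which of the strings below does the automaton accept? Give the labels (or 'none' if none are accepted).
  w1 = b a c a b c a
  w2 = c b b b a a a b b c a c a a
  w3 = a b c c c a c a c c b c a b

none

w1: Trace: p2 -b-> p2 -a-> p0 -c-> p1 -a-> p2 -b-> p2 -c-> p3 -a-> p3  → end p3, rejected
w2: Trace: p2 -c-> p3 -b-> p3 -b-> p3 -b-> p3 -a-> p3 -a-> p3 -a-> p3 -b-> p3 -b-> p3 -c-> p3 -a-> p3 -c-> p3 -a-> p3 -a-> p3  → end p3, rejected
w3: Trace: p2 -a-> p0 -b-> p2 -c-> p3 -c-> p3 -c-> p3 -a-> p3 -c-> p3 -a-> p3 -c-> p3 -c-> p3 -b-> p3 -c-> p3 -a-> p3 -b-> p3  → end p3, rejected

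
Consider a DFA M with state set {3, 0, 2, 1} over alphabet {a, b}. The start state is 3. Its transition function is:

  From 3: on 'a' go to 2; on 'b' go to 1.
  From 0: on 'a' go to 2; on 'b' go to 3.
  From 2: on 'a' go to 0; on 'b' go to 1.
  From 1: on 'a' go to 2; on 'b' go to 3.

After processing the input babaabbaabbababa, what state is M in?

2

start at 3
read 'b': 3 → 1
read 'a': 1 → 2
read 'b': 2 → 1
read 'a': 1 → 2
read 'a': 2 → 0
read 'b': 0 → 3
read 'b': 3 → 1
read 'a': 1 → 2
read 'a': 2 → 0
read 'b': 0 → 3
read 'b': 3 → 1
read 'a': 1 → 2
read 'b': 2 → 1
read 'a': 1 → 2
read 'b': 2 → 1
read 'a': 1 → 2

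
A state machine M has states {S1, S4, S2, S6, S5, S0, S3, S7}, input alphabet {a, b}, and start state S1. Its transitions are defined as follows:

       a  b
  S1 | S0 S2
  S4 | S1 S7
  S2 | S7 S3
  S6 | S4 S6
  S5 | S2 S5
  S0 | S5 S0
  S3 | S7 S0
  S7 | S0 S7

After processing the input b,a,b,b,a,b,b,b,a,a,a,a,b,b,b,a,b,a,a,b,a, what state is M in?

S0

Trace: S1 -b-> S2 -a-> S7 -b-> S7 -b-> S7 -a-> S0 -b-> S0 -b-> S0 -b-> S0 -a-> S5 -a-> S2 -a-> S7 -a-> S0 -b-> S0 -b-> S0 -b-> S0 -a-> S5 -b-> S5 -a-> S2 -a-> S7 -b-> S7 -a-> S0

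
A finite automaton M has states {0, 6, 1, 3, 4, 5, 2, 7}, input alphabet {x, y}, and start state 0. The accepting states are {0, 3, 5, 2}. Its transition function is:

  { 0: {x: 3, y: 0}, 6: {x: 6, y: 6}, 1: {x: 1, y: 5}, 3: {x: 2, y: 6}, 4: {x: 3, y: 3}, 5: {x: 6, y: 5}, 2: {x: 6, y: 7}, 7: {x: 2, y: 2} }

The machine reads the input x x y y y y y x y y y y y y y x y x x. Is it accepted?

start at 0
read 'x': 0 → 3
read 'x': 3 → 2
read 'y': 2 → 7
read 'y': 7 → 2
read 'y': 2 → 7
read 'y': 7 → 2
read 'y': 2 → 7
read 'x': 7 → 2
read 'y': 2 → 7
read 'y': 7 → 2
read 'y': 2 → 7
read 'y': 7 → 2
read 'y': 2 → 7
read 'y': 7 → 2
read 'y': 2 → 7
read 'x': 7 → 2
read 'y': 2 → 7
read 'x': 7 → 2
read 'x': 2 → 6
End state 6 is not accepting.

No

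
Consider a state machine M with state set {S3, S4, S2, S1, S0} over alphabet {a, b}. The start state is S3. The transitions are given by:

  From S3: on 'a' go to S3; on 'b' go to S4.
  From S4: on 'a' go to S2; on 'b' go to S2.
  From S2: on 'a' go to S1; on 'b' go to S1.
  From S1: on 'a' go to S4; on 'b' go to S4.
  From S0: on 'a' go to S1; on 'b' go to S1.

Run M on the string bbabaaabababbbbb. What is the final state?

start at S3
read 'b': S3 → S4
read 'b': S4 → S2
read 'a': S2 → S1
read 'b': S1 → S4
read 'a': S4 → S2
read 'a': S2 → S1
read 'a': S1 → S4
read 'b': S4 → S2
read 'a': S2 → S1
read 'b': S1 → S4
read 'a': S4 → S2
read 'b': S2 → S1
read 'b': S1 → S4
read 'b': S4 → S2
read 'b': S2 → S1
read 'b': S1 → S4

S4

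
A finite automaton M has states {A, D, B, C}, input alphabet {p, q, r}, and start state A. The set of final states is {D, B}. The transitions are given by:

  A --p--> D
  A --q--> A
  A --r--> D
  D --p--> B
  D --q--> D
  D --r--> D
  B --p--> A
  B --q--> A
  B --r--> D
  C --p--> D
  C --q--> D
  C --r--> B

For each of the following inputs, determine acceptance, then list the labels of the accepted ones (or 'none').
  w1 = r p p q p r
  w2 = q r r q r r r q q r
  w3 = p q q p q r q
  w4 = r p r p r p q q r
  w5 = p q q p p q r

w1:
  start at A
  read 'r': A → D
  read 'p': D → B
  read 'p': B → A
  read 'q': A → A
  read 'p': A → D
  read 'r': D → D
  end D, accepted
w2:
  start at A
  read 'q': A → A
  read 'r': A → D
  read 'r': D → D
  read 'q': D → D
  read 'r': D → D
  read 'r': D → D
  read 'r': D → D
  read 'q': D → D
  read 'q': D → D
  read 'r': D → D
  end D, accepted
w3:
  start at A
  read 'p': A → D
  read 'q': D → D
  read 'q': D → D
  read 'p': D → B
  read 'q': B → A
  read 'r': A → D
  read 'q': D → D
  end D, accepted
w4:
  start at A
  read 'r': A → D
  read 'p': D → B
  read 'r': B → D
  read 'p': D → B
  read 'r': B → D
  read 'p': D → B
  read 'q': B → A
  read 'q': A → A
  read 'r': A → D
  end D, accepted
w5:
  start at A
  read 'p': A → D
  read 'q': D → D
  read 'q': D → D
  read 'p': D → B
  read 'p': B → A
  read 'q': A → A
  read 'r': A → D
  end D, accepted

w1, w2, w3, w4, w5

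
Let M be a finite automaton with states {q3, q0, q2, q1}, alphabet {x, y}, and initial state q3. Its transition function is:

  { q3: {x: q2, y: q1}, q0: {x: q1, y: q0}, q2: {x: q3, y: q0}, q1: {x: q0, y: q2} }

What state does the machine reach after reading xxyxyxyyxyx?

q3

start at q3
read 'x': q3 → q2
read 'x': q2 → q3
read 'y': q3 → q1
read 'x': q1 → q0
read 'y': q0 → q0
read 'x': q0 → q1
read 'y': q1 → q2
read 'y': q2 → q0
read 'x': q0 → q1
read 'y': q1 → q2
read 'x': q2 → q3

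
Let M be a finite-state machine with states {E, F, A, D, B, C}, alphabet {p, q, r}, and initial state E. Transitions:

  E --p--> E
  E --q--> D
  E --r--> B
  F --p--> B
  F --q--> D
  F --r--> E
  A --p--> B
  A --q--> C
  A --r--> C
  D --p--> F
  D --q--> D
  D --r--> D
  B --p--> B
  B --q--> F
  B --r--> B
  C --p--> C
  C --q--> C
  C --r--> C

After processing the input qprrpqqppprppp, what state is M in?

Trace: E -q-> D -p-> F -r-> E -r-> B -p-> B -q-> F -q-> D -p-> F -p-> B -p-> B -r-> B -p-> B -p-> B -p-> B

B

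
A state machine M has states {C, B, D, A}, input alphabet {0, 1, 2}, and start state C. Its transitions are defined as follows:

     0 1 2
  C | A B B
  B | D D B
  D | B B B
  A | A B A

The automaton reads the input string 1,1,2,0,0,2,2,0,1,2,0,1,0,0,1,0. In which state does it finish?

Trace: C -1-> B -1-> D -2-> B -0-> D -0-> B -2-> B -2-> B -0-> D -1-> B -2-> B -0-> D -1-> B -0-> D -0-> B -1-> D -0-> B

B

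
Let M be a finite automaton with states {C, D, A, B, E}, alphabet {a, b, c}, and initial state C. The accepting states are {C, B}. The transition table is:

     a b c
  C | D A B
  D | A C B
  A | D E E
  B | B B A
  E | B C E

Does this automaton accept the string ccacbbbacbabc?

Trace: C -c-> B -c-> A -a-> D -c-> B -b-> B -b-> B -b-> B -a-> B -c-> A -b-> E -a-> B -b-> B -c-> A
End state A is not accepting.

No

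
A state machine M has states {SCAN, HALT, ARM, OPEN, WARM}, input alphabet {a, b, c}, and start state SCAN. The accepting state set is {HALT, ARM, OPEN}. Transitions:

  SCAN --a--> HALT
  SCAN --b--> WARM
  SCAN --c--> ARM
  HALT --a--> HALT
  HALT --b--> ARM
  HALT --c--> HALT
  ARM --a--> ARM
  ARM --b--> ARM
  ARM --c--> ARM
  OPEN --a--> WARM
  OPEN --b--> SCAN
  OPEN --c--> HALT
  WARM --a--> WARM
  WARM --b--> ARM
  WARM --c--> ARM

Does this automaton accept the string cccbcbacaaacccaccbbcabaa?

Yes

SCAN → ARM → ARM → ARM → ARM → ARM → ARM → ARM → ARM → ARM → ARM → ARM → ARM → ARM → ARM → ARM → ARM → ARM → ARM → ARM → ARM → ARM → ARM → ARM → ARM
End state ARM is accepting.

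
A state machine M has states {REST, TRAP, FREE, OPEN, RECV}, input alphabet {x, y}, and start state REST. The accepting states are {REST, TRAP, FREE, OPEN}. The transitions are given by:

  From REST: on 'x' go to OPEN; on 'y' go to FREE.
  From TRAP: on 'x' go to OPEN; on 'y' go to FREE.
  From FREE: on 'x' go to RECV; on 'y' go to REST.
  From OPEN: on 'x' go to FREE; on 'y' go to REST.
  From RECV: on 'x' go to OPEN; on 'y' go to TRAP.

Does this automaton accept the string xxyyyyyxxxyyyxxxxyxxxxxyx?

REST → OPEN → FREE → REST → FREE → REST → FREE → REST → OPEN → FREE → RECV → TRAP → FREE → REST → OPEN → FREE → RECV → OPEN → REST → OPEN → FREE → RECV → OPEN → FREE → REST → OPEN
End state OPEN is accepting.

Yes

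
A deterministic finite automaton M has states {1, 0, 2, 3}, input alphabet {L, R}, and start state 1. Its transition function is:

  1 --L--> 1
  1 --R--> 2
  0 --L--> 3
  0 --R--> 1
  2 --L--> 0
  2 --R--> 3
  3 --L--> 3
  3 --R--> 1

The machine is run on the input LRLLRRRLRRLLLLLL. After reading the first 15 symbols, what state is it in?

3

1 → 1 → 2 → 0 → 3 → 1 → 2 → 3 → 3 → 1 → 2 → 0 → 3 → 3 → 3 → 3
After 15 symbols: 3.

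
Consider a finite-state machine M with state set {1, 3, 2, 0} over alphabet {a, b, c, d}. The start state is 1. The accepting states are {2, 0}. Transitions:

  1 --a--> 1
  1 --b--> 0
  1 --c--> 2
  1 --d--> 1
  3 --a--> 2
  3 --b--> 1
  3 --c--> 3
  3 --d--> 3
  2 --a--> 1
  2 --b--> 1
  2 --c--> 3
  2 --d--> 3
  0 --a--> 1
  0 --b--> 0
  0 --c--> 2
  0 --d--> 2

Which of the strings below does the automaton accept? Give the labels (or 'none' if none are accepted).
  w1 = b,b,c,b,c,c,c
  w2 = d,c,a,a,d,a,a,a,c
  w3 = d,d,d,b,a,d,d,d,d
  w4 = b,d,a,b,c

w1:
  start at 1
  read 'b': 1 → 0
  read 'b': 0 → 0
  read 'c': 0 → 2
  read 'b': 2 → 1
  read 'c': 1 → 2
  read 'c': 2 → 3
  read 'c': 3 → 3
  end 3, rejected
w2:
  start at 1
  read 'd': 1 → 1
  read 'c': 1 → 2
  read 'a': 2 → 1
  read 'a': 1 → 1
  read 'd': 1 → 1
  read 'a': 1 → 1
  read 'a': 1 → 1
  read 'a': 1 → 1
  read 'c': 1 → 2
  end 2, accepted
w3:
  start at 1
  read 'd': 1 → 1
  read 'd': 1 → 1
  read 'd': 1 → 1
  read 'b': 1 → 0
  read 'a': 0 → 1
  read 'd': 1 → 1
  read 'd': 1 → 1
  read 'd': 1 → 1
  read 'd': 1 → 1
  end 1, rejected
w4:
  start at 1
  read 'b': 1 → 0
  read 'd': 0 → 2
  read 'a': 2 → 1
  read 'b': 1 → 0
  read 'c': 0 → 2
  end 2, accepted

w2, w4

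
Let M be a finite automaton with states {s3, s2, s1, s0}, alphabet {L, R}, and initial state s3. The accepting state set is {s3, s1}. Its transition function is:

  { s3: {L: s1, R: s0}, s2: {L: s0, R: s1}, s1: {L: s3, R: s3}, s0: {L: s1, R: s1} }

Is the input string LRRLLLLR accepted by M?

s3 → s1 → s3 → s0 → s1 → s3 → s1 → s3 → s0
End state s0 is not accepting.

No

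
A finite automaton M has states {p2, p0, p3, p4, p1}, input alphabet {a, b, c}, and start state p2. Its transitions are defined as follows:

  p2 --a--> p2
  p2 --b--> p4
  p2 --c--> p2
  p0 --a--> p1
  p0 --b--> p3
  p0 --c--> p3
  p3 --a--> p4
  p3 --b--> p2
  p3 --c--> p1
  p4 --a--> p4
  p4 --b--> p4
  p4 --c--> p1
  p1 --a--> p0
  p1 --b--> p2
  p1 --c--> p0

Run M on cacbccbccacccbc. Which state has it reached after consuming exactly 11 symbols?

Trace: p2 -c-> p2 -a-> p2 -c-> p2 -b-> p4 -c-> p1 -c-> p0 -b-> p3 -c-> p1 -c-> p0 -a-> p1 -c-> p0
After 11 symbols: p0.

p0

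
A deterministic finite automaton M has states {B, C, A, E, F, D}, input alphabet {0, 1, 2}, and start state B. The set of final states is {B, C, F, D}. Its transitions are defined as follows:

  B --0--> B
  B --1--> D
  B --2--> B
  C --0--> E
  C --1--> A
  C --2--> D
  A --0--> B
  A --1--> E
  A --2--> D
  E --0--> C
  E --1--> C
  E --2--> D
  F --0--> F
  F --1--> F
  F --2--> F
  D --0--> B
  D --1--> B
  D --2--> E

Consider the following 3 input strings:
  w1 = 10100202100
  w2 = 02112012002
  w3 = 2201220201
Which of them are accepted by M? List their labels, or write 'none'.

w1, w2, w3

w1: Trace: B -1-> D -0-> B -1-> D -0-> B -0-> B -2-> B -0-> B -2-> B -1-> D -0-> B -0-> B  → end B, accepted
w2: Trace: B -0-> B -2-> B -1-> D -1-> B -2-> B -0-> B -1-> D -2-> E -0-> C -0-> E -2-> D  → end D, accepted
w3: Trace: B -2-> B -2-> B -0-> B -1-> D -2-> E -2-> D -0-> B -2-> B -0-> B -1-> D  → end D, accepted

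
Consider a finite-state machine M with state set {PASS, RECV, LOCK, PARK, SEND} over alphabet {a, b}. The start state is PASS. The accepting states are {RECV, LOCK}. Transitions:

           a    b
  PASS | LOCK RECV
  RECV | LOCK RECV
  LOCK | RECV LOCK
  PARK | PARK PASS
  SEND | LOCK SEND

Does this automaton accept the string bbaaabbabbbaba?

Yes

PASS → RECV → RECV → LOCK → RECV → LOCK → LOCK → LOCK → RECV → RECV → RECV → RECV → LOCK → LOCK → RECV
End state RECV is accepting.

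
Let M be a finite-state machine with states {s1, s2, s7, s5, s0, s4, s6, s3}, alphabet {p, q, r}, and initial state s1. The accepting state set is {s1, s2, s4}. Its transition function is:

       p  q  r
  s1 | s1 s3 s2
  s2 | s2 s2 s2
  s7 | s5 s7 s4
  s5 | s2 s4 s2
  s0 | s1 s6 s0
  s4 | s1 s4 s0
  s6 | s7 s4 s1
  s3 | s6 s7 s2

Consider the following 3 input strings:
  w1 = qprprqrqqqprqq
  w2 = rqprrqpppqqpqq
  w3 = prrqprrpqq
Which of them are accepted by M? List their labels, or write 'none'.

w1:
  start at s1
  read 'q': s1 → s3
  read 'p': s3 → s6
  read 'r': s6 → s1
  read 'p': s1 → s1
  read 'r': s1 → s2
  read 'q': s2 → s2
  read 'r': s2 → s2
  read 'q': s2 → s2
  read 'q': s2 → s2
  read 'q': s2 → s2
  read 'p': s2 → s2
  read 'r': s2 → s2
  read 'q': s2 → s2
  read 'q': s2 → s2
  end s2, accepted
w2:
  start at s1
  read 'r': s1 → s2
  read 'q': s2 → s2
  read 'p': s2 → s2
  read 'r': s2 → s2
  read 'r': s2 → s2
  read 'q': s2 → s2
  read 'p': s2 → s2
  read 'p': s2 → s2
  read 'p': s2 → s2
  read 'q': s2 → s2
  read 'q': s2 → s2
  read 'p': s2 → s2
  read 'q': s2 → s2
  read 'q': s2 → s2
  end s2, accepted
w3:
  start at s1
  read 'p': s1 → s1
  read 'r': s1 → s2
  read 'r': s2 → s2
  read 'q': s2 → s2
  read 'p': s2 → s2
  read 'r': s2 → s2
  read 'r': s2 → s2
  read 'p': s2 → s2
  read 'q': s2 → s2
  read 'q': s2 → s2
  end s2, accepted

w1, w2, w3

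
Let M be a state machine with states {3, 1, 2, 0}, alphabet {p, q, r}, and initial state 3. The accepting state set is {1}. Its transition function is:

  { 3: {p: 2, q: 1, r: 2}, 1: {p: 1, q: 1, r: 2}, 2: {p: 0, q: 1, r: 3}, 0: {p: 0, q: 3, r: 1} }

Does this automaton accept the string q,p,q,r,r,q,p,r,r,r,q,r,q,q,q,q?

start at 3
read 'q': 3 → 1
read 'p': 1 → 1
read 'q': 1 → 1
read 'r': 1 → 2
read 'r': 2 → 3
read 'q': 3 → 1
read 'p': 1 → 1
read 'r': 1 → 2
read 'r': 2 → 3
read 'r': 3 → 2
read 'q': 2 → 1
read 'r': 1 → 2
read 'q': 2 → 1
read 'q': 1 → 1
read 'q': 1 → 1
read 'q': 1 → 1
End state 1 is accepting.

Yes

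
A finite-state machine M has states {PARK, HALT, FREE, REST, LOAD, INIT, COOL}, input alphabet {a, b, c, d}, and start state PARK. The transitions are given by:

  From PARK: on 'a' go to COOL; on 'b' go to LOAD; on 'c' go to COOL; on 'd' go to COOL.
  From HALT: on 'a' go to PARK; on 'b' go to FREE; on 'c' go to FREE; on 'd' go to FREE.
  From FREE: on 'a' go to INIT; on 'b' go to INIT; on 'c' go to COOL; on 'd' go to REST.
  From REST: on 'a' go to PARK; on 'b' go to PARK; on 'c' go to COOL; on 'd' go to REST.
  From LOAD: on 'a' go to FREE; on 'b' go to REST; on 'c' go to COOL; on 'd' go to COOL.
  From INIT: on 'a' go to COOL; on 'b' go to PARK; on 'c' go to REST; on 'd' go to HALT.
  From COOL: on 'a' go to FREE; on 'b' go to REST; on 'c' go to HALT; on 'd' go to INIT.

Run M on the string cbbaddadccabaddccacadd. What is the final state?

REST

PARK → COOL → REST → PARK → COOL → INIT → HALT → PARK → COOL → HALT → FREE → INIT → PARK → COOL → INIT → HALT → FREE → COOL → FREE → COOL → FREE → REST → REST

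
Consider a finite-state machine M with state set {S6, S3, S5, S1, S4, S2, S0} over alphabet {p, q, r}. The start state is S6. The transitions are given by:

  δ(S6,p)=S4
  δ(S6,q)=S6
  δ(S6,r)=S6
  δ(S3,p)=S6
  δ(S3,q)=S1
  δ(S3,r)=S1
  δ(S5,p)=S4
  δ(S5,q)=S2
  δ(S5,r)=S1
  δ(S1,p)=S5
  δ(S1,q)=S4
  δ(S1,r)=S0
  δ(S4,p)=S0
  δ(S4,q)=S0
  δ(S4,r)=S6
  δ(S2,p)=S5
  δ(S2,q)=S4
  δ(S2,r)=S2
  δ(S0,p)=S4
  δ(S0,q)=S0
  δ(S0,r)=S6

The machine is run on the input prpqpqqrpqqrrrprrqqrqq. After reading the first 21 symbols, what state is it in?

S6

start at S6
read 'p': S6 → S4
read 'r': S4 → S6
read 'p': S6 → S4
read 'q': S4 → S0
read 'p': S0 → S4
read 'q': S4 → S0
read 'q': S0 → S0
read 'r': S0 → S6
read 'p': S6 → S4
read 'q': S4 → S0
read 'q': S0 → S0
read 'r': S0 → S6
read 'r': S6 → S6
read 'r': S6 → S6
read 'p': S6 → S4
read 'r': S4 → S6
read 'r': S6 → S6
read 'q': S6 → S6
read 'q': S6 → S6
read 'r': S6 → S6
read 'q': S6 → S6
After 21 symbols: S6.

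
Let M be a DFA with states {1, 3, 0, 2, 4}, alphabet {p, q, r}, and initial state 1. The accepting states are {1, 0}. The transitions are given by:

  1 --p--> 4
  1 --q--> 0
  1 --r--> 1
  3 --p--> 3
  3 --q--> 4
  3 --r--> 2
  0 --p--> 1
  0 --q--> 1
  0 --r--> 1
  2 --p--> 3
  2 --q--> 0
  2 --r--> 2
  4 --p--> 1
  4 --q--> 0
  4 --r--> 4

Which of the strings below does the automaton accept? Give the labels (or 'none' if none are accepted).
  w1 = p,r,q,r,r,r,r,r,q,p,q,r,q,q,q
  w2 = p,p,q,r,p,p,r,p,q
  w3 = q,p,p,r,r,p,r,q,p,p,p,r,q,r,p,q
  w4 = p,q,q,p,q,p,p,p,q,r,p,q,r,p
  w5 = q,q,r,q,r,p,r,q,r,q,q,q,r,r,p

w1:
  start at 1
  read 'p': 1 → 4
  read 'r': 4 → 4
  read 'q': 4 → 0
  read 'r': 0 → 1
  read 'r': 1 → 1
  read 'r': 1 → 1
  read 'r': 1 → 1
  read 'r': 1 → 1
  read 'q': 1 → 0
  read 'p': 0 → 1
  read 'q': 1 → 0
  read 'r': 0 → 1
  read 'q': 1 → 0
  read 'q': 0 → 1
  read 'q': 1 → 0
  end 0, accepted
w2:
  start at 1
  read 'p': 1 → 4
  read 'p': 4 → 1
  read 'q': 1 → 0
  read 'r': 0 → 1
  read 'p': 1 → 4
  read 'p': 4 → 1
  read 'r': 1 → 1
  read 'p': 1 → 4
  read 'q': 4 → 0
  end 0, accepted
w3:
  start at 1
  read 'q': 1 → 0
  read 'p': 0 → 1
  read 'p': 1 → 4
  read 'r': 4 → 4
  read 'r': 4 → 4
  read 'p': 4 → 1
  read 'r': 1 → 1
  read 'q': 1 → 0
  read 'p': 0 → 1
  read 'p': 1 → 4
  read 'p': 4 → 1
  read 'r': 1 → 1
  read 'q': 1 → 0
  read 'r': 0 → 1
  read 'p': 1 → 4
  read 'q': 4 → 0
  end 0, accepted
w4:
  start at 1
  read 'p': 1 → 4
  read 'q': 4 → 0
  read 'q': 0 → 1
  read 'p': 1 → 4
  read 'q': 4 → 0
  read 'p': 0 → 1
  read 'p': 1 → 4
  read 'p': 4 → 1
  read 'q': 1 → 0
  read 'r': 0 → 1
  read 'p': 1 → 4
  read 'q': 4 → 0
  read 'r': 0 → 1
  read 'p': 1 → 4
  end 4, rejected
w5:
  start at 1
  read 'q': 1 → 0
  read 'q': 0 → 1
  read 'r': 1 → 1
  read 'q': 1 → 0
  read 'r': 0 → 1
  read 'p': 1 → 4
  read 'r': 4 → 4
  read 'q': 4 → 0
  read 'r': 0 → 1
  read 'q': 1 → 0
  read 'q': 0 → 1
  read 'q': 1 → 0
  read 'r': 0 → 1
  read 'r': 1 → 1
  read 'p': 1 → 4
  end 4, rejected

w1, w2, w3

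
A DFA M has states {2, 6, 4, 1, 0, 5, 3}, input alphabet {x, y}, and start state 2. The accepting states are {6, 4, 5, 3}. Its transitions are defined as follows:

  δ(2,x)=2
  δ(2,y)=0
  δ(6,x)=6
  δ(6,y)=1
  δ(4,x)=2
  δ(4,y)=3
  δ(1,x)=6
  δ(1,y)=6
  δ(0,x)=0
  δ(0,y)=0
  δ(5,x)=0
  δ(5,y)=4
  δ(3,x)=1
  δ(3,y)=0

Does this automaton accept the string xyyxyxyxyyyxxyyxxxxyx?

No

2 → 2 → 0 → 0 → 0 → 0 → 0 → 0 → 0 → 0 → 0 → 0 → 0 → 0 → 0 → 0 → 0 → 0 → 0 → 0 → 0 → 0
End state 0 is not accepting.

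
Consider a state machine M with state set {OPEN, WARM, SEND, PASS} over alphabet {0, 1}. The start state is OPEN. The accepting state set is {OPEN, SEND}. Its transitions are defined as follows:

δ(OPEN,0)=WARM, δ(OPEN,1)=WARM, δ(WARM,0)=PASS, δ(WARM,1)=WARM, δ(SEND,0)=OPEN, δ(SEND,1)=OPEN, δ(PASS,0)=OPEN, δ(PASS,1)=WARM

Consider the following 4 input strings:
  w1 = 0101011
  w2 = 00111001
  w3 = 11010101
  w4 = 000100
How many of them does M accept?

1

w1: OPEN → WARM → WARM → PASS → WARM → PASS → WARM → WARM  → end WARM, rejected
w2: OPEN → WARM → PASS → WARM → WARM → WARM → PASS → OPEN → WARM  → end WARM, rejected
w3: OPEN → WARM → WARM → PASS → WARM → PASS → WARM → PASS → WARM  → end WARM, rejected
w4: OPEN → WARM → PASS → OPEN → WARM → PASS → OPEN  → end OPEN, accepted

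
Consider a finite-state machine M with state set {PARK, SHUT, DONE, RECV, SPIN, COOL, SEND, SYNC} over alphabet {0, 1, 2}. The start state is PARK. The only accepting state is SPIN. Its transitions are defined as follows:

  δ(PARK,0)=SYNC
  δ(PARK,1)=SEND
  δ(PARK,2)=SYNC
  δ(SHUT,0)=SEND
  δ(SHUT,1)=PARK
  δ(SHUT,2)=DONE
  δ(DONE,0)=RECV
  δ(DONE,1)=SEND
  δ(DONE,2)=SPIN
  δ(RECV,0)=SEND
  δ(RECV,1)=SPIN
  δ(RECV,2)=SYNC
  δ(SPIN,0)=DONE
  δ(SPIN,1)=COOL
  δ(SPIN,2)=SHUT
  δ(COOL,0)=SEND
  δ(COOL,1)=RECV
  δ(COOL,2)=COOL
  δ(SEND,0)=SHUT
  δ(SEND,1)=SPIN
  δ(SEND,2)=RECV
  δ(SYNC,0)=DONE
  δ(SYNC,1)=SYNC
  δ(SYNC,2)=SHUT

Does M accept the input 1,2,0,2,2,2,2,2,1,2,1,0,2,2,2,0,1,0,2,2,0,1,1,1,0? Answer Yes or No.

PARK → SEND → RECV → SEND → RECV → SYNC → SHUT → DONE → SPIN → COOL → COOL → RECV → SEND → RECV → SYNC → SHUT → SEND → SPIN → DONE → SPIN → SHUT → SEND → SPIN → COOL → RECV → SEND
End state SEND is not accepting.

No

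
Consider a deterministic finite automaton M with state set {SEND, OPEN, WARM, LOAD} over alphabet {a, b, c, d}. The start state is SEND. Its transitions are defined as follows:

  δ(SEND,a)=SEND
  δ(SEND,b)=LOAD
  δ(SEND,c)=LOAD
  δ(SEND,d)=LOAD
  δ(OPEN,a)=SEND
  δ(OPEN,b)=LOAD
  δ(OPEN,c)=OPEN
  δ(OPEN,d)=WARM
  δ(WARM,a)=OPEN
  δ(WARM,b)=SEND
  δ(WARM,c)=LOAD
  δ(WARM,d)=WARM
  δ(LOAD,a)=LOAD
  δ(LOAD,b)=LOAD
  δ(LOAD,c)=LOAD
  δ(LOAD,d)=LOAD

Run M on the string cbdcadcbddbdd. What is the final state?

Trace: SEND -c-> LOAD -b-> LOAD -d-> LOAD -c-> LOAD -a-> LOAD -d-> LOAD -c-> LOAD -b-> LOAD -d-> LOAD -d-> LOAD -b-> LOAD -d-> LOAD -d-> LOAD

LOAD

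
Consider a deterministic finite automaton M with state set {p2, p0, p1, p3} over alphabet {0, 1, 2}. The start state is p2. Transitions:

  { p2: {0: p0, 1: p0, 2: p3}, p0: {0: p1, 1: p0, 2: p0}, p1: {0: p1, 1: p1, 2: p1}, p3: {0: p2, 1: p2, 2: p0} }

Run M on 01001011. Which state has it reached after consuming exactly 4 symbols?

p1

Trace: p2 -0-> p0 -1-> p0 -0-> p1 -0-> p1
After 4 symbols: p1.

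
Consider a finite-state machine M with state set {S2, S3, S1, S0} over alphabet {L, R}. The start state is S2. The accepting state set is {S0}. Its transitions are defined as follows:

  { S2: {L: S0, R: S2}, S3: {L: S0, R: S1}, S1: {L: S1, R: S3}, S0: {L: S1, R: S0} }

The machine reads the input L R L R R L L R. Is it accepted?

No

S2 → S0 → S0 → S1 → S3 → S1 → S1 → S1 → S3
End state S3 is not accepting.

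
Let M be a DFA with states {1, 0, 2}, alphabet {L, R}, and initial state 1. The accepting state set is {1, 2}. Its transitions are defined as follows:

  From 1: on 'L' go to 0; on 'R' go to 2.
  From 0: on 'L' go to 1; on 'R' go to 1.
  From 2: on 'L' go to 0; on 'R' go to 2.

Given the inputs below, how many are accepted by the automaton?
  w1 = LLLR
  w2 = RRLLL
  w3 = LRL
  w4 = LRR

w1: Trace: 1 -L-> 0 -L-> 1 -L-> 0 -R-> 1  → end 1, accepted
w2: Trace: 1 -R-> 2 -R-> 2 -L-> 0 -L-> 1 -L-> 0  → end 0, rejected
w3: Trace: 1 -L-> 0 -R-> 1 -L-> 0  → end 0, rejected
w4: Trace: 1 -L-> 0 -R-> 1 -R-> 2  → end 2, accepted

2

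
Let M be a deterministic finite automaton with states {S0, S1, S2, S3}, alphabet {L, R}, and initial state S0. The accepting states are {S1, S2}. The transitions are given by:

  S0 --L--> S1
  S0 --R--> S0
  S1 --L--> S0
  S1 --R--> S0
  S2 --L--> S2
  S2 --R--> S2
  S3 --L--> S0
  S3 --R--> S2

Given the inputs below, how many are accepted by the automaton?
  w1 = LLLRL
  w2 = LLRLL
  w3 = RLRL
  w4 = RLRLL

2

w1: S0 → S1 → S0 → S1 → S0 → S1  → end S1, accepted
w2: S0 → S1 → S0 → S0 → S1 → S0  → end S0, rejected
w3: S0 → S0 → S1 → S0 → S1  → end S1, accepted
w4: S0 → S0 → S1 → S0 → S1 → S0  → end S0, rejected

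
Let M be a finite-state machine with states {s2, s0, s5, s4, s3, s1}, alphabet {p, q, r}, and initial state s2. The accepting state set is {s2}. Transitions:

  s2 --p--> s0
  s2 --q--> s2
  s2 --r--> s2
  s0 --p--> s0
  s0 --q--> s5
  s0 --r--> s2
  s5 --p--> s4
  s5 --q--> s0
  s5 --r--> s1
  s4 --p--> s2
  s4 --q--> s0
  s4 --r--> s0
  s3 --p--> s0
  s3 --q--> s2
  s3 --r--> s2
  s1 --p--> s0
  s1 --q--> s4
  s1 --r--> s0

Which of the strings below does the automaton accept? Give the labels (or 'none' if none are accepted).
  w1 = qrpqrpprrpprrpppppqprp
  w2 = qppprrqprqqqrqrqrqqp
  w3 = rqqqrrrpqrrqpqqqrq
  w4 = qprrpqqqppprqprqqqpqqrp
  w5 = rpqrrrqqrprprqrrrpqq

w1:
  start at s2
  read 'q': s2 → s2
  read 'r': s2 → s2
  read 'p': s2 → s0
  read 'q': s0 → s5
  read 'r': s5 → s1
  read 'p': s1 → s0
  read 'p': s0 → s0
  read 'r': s0 → s2
  read 'r': s2 → s2
  read 'p': s2 → s0
  read 'p': s0 → s0
  read 'r': s0 → s2
  read 'r': s2 → s2
  read 'p': s2 → s0
  read 'p': s0 → s0
  read 'p': s0 → s0
  read 'p': s0 → s0
  read 'p': s0 → s0
  read 'q': s0 → s5
  read 'p': s5 → s4
  read 'r': s4 → s0
  read 'p': s0 → s0
  end s0, rejected
w2:
  start at s2
  read 'q': s2 → s2
  read 'p': s2 → s0
  read 'p': s0 → s0
  read 'p': s0 → s0
  read 'r': s0 → s2
  read 'r': s2 → s2
  read 'q': s2 → s2
  read 'p': s2 → s0
  read 'r': s0 → s2
  read 'q': s2 → s2
  read 'q': s2 → s2
  read 'q': s2 → s2
  read 'r': s2 → s2
  read 'q': s2 → s2
  read 'r': s2 → s2
  read 'q': s2 → s2
  read 'r': s2 → s2
  read 'q': s2 → s2
  read 'q': s2 → s2
  read 'p': s2 → s0
  end s0, rejected
w3:
  start at s2
  read 'r': s2 → s2
  read 'q': s2 → s2
  read 'q': s2 → s2
  read 'q': s2 → s2
  read 'r': s2 → s2
  read 'r': s2 → s2
  read 'r': s2 → s2
  read 'p': s2 → s0
  read 'q': s0 → s5
  read 'r': s5 → s1
  read 'r': s1 → s0
  read 'q': s0 → s5
  read 'p': s5 → s4
  read 'q': s4 → s0
  read 'q': s0 → s5
  read 'q': s5 → s0
  read 'r': s0 → s2
  read 'q': s2 → s2
  end s2, accepted
w4:
  start at s2
  read 'q': s2 → s2
  read 'p': s2 → s0
  read 'r': s0 → s2
  read 'r': s2 → s2
  read 'p': s2 → s0
  read 'q': s0 → s5
  read 'q': s5 → s0
  read 'q': s0 → s5
  read 'p': s5 → s4
  read 'p': s4 → s2
  read 'p': s2 → s0
  read 'r': s0 → s2
  read 'q': s2 → s2
  read 'p': s2 → s0
  read 'r': s0 → s2
  read 'q': s2 → s2
  read 'q': s2 → s2
  read 'q': s2 → s2
  read 'p': s2 → s0
  read 'q': s0 → s5
  read 'q': s5 → s0
  read 'r': s0 → s2
  read 'p': s2 → s0
  end s0, rejected
w5:
  start at s2
  read 'r': s2 → s2
  read 'p': s2 → s0
  read 'q': s0 → s5
  read 'r': s5 → s1
  read 'r': s1 → s0
  read 'r': s0 → s2
  read 'q': s2 → s2
  read 'q': s2 → s2
  read 'r': s2 → s2
  read 'p': s2 → s0
  read 'r': s0 → s2
  read 'p': s2 → s0
  read 'r': s0 → s2
  read 'q': s2 → s2
  read 'r': s2 → s2
  read 'r': s2 → s2
  read 'r': s2 → s2
  read 'p': s2 → s0
  read 'q': s0 → s5
  read 'q': s5 → s0
  end s0, rejected

w3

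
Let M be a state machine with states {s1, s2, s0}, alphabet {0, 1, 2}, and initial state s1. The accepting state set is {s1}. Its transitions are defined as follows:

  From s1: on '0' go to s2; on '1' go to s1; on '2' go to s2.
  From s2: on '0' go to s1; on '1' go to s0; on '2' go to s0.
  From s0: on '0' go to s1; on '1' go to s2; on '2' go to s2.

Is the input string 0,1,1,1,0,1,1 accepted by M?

s1 → s2 → s0 → s2 → s0 → s1 → s1 → s1
End state s1 is accepting.

Yes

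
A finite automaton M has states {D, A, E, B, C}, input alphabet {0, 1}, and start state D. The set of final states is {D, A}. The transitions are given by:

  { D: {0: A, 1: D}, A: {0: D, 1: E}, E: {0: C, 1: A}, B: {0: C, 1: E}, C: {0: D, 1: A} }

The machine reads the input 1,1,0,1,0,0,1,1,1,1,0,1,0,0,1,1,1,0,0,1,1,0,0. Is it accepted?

Yes

Trace: D -1-> D -1-> D -0-> A -1-> E -0-> C -0-> D -1-> D -1-> D -1-> D -1-> D -0-> A -1-> E -0-> C -0-> D -1-> D -1-> D -1-> D -0-> A -0-> D -1-> D -1-> D -0-> A -0-> D
End state D is accepting.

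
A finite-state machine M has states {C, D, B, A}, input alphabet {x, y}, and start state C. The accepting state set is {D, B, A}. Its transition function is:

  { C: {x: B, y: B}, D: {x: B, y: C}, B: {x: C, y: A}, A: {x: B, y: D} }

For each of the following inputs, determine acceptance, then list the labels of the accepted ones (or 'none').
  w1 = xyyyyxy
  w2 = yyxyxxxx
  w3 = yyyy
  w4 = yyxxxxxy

w1: Trace: C -x-> B -y-> A -y-> D -y-> C -y-> B -x-> C -y-> B  → end B, accepted
w2: Trace: C -y-> B -y-> A -x-> B -y-> A -x-> B -x-> C -x-> B -x-> C  → end C, rejected
w3: Trace: C -y-> B -y-> A -y-> D -y-> C  → end C, rejected
w4: Trace: C -y-> B -y-> A -x-> B -x-> C -x-> B -x-> C -x-> B -y-> A  → end A, accepted

w1, w4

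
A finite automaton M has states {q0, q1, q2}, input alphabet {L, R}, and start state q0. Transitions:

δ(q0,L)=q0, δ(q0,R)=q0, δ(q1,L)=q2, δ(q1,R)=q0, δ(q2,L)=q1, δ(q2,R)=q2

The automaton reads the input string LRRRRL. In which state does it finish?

q0 → q0 → q0 → q0 → q0 → q0 → q0

q0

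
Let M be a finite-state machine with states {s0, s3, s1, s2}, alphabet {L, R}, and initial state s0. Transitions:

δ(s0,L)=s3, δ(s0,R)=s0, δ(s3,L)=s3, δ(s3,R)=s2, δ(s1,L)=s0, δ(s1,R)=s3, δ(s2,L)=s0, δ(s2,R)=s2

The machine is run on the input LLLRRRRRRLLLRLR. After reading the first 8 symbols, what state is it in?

s2

Trace: s0 -L-> s3 -L-> s3 -L-> s3 -R-> s2 -R-> s2 -R-> s2 -R-> s2 -R-> s2
After 8 symbols: s2.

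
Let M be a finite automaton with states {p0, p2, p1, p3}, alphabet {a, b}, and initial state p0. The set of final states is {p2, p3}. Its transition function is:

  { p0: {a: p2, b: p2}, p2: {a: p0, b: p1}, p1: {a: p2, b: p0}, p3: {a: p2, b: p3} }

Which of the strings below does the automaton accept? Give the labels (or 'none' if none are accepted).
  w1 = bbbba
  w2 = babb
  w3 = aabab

w3

w1: Trace: p0 -b-> p2 -b-> p1 -b-> p0 -b-> p2 -a-> p0  → end p0, rejected
w2: Trace: p0 -b-> p2 -a-> p0 -b-> p2 -b-> p1  → end p1, rejected
w3: Trace: p0 -a-> p2 -a-> p0 -b-> p2 -a-> p0 -b-> p2  → end p2, accepted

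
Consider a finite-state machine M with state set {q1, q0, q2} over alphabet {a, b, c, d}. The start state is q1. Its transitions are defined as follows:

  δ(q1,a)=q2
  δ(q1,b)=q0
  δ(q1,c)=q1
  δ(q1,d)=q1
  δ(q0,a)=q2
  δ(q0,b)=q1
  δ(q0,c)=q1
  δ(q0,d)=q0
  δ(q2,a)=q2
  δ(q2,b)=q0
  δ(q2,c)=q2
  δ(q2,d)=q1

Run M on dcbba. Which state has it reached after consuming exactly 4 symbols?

start at q1
read 'd': q1 → q1
read 'c': q1 → q1
read 'b': q1 → q0
read 'b': q0 → q1
After 4 symbols: q1.

q1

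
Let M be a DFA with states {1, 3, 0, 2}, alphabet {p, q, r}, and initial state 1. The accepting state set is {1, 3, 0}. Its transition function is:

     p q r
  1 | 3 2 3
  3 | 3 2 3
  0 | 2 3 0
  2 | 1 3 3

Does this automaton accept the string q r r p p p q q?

Yes

start at 1
read 'q': 1 → 2
read 'r': 2 → 3
read 'r': 3 → 3
read 'p': 3 → 3
read 'p': 3 → 3
read 'p': 3 → 3
read 'q': 3 → 2
read 'q': 2 → 3
End state 3 is accepting.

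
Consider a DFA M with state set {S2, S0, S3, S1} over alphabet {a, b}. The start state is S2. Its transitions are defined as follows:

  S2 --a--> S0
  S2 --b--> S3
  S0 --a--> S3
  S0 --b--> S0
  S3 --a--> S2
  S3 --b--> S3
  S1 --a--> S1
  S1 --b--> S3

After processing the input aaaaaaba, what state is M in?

S2

start at S2
read 'a': S2 → S0
read 'a': S0 → S3
read 'a': S3 → S2
read 'a': S2 → S0
read 'a': S0 → S3
read 'a': S3 → S2
read 'b': S2 → S3
read 'a': S3 → S2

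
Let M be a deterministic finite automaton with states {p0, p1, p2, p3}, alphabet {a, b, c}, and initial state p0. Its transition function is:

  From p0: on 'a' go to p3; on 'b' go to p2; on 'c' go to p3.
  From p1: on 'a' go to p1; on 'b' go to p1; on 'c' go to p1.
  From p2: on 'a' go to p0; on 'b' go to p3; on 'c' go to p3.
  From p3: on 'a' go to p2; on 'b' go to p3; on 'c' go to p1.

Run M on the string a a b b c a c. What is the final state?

p1

Trace: p0 -a-> p3 -a-> p2 -b-> p3 -b-> p3 -c-> p1 -a-> p1 -c-> p1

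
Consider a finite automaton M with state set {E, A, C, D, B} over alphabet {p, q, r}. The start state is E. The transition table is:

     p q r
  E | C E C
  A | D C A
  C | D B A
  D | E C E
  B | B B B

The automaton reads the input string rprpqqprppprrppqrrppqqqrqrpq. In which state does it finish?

B

start at E
read 'r': E → C
read 'p': C → D
read 'r': D → E
read 'p': E → C
read 'q': C → B
read 'q': B → B
read 'p': B → B
read 'r': B → B
read 'p': B → B
read 'p': B → B
read 'p': B → B
read 'r': B → B
read 'r': B → B
read 'p': B → B
read 'p': B → B
read 'q': B → B
read 'r': B → B
read 'r': B → B
read 'p': B → B
read 'p': B → B
read 'q': B → B
read 'q': B → B
read 'q': B → B
read 'r': B → B
read 'q': B → B
read 'r': B → B
read 'p': B → B
read 'q': B → B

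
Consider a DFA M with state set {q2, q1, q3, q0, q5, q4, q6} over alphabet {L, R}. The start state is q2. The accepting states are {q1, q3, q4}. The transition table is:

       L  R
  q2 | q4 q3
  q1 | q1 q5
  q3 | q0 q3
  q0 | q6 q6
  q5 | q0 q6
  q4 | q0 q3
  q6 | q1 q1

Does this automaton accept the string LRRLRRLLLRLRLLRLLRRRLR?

q2 → q4 → q3 → q3 → q0 → q6 → q1 → q1 → q1 → q1 → q5 → q0 → q6 → q1 → q1 → q5 → q0 → q6 → q1 → q5 → q6 → q1 → q5
End state q5 is not accepting.

No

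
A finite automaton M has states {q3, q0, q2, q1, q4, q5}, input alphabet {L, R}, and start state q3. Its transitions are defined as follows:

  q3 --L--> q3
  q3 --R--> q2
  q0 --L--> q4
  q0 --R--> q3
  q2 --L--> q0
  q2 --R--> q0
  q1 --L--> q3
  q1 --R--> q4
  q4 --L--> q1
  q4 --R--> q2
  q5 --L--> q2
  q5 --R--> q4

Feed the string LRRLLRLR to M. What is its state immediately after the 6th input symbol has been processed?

q4

q3 → q3 → q2 → q0 → q4 → q1 → q4
After 6 symbols: q4.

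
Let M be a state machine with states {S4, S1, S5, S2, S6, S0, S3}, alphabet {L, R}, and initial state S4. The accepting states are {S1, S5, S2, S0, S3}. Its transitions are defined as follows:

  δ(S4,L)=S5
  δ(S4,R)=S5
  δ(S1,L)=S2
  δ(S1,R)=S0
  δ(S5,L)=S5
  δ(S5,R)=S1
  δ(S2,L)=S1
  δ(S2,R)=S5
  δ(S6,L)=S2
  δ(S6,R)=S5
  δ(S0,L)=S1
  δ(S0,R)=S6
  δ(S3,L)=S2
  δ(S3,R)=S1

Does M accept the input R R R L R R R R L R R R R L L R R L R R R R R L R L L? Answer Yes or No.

Yes

S4 → S5 → S1 → S0 → S1 → S0 → S6 → S5 → S1 → S2 → S5 → S1 → S0 → S6 → S2 → S1 → S0 → S6 → S2 → S5 → S1 → S0 → S6 → S5 → S5 → S1 → S2 → S1
End state S1 is accepting.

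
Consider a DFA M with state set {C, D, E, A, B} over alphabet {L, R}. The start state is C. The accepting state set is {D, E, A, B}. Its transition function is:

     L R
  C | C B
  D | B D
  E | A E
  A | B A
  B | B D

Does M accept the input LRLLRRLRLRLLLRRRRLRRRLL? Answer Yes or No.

C → C → B → B → B → D → D → B → D → B → D → B → B → B → D → D → D → D → B → D → D → D → B → B
End state B is accepting.

Yes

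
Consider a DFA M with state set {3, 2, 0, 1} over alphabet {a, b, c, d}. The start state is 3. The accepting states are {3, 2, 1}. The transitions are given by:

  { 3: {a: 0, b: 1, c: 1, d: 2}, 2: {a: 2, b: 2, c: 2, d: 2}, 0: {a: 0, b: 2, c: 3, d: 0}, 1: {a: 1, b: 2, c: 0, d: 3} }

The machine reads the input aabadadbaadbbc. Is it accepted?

Yes

Trace: 3 -a-> 0 -a-> 0 -b-> 2 -a-> 2 -d-> 2 -a-> 2 -d-> 2 -b-> 2 -a-> 2 -a-> 2 -d-> 2 -b-> 2 -b-> 2 -c-> 2
End state 2 is accepting.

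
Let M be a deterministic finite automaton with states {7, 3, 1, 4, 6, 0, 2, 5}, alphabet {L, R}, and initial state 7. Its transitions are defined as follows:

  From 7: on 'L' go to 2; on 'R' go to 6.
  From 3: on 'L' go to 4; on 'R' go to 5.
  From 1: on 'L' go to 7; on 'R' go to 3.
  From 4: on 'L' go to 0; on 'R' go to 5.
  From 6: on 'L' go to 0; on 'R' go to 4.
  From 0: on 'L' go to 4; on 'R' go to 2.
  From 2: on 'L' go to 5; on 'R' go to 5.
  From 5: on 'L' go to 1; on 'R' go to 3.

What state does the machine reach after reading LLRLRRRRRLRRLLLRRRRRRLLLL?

start at 7
read 'L': 7 → 2
read 'L': 2 → 5
read 'R': 5 → 3
read 'L': 3 → 4
read 'R': 4 → 5
read 'R': 5 → 3
read 'R': 3 → 5
read 'R': 5 → 3
read 'R': 3 → 5
read 'L': 5 → 1
read 'R': 1 → 3
read 'R': 3 → 5
read 'L': 5 → 1
read 'L': 1 → 7
read 'L': 7 → 2
read 'R': 2 → 5
read 'R': 5 → 3
read 'R': 3 → 5
read 'R': 5 → 3
read 'R': 3 → 5
read 'R': 5 → 3
read 'L': 3 → 4
read 'L': 4 → 0
read 'L': 0 → 4
read 'L': 4 → 0

0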